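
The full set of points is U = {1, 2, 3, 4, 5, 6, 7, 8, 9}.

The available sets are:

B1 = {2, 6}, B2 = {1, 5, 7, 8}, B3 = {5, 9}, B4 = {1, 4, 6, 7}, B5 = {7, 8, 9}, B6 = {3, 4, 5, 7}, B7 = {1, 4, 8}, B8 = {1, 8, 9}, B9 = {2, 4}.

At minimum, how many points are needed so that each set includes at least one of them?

The 4 points {1, 2, 7, 9} hit every set.
No choice of 3 points meets every set, so 4 is the minimum.

4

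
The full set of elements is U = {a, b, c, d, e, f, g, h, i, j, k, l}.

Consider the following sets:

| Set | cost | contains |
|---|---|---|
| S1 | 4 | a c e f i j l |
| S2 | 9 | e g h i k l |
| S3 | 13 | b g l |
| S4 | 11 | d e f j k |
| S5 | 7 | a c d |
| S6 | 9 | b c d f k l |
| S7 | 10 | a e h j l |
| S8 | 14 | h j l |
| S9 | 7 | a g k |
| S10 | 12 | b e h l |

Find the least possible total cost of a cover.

22

S1, S2, S6 together cover every element (S1 ∪ S2 ∪ S6 = {a, b, c, d, e, f, g, h, i, j, k, l}); total cost 4 + 9 + 9 = 22.
No covering selection has total cost below 22.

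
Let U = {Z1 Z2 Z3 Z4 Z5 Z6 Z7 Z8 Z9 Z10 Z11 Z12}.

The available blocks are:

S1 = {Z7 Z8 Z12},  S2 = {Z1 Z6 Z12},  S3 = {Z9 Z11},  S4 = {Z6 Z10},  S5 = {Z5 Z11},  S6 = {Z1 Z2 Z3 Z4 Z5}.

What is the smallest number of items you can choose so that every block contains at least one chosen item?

4

Take H = {Z1, Z6, Z11, Z12}. Each listed block contains at least one of these, so H is a hitting set of size 4.
The blocks S1, S3, S4, S6 are pairwise disjoint, so any hitting set needs a separate item for each — at least 4. Hence 4 is optimal.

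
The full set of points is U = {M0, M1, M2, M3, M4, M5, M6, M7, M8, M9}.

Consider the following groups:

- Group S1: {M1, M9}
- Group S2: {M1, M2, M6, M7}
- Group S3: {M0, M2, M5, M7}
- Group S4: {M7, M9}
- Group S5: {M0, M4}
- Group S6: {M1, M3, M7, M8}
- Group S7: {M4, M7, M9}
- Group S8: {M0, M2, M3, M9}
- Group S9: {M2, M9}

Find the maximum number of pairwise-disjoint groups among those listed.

S5, S6, S9 are pairwise disjoint (S5={M0,M4}; S6={M1,M3,M7,M8}; S9={M2,M9}).
Every remaining group overlaps one of these, and no 4 of the listed groups are pairwise disjoint, so 3 is the maximum.

3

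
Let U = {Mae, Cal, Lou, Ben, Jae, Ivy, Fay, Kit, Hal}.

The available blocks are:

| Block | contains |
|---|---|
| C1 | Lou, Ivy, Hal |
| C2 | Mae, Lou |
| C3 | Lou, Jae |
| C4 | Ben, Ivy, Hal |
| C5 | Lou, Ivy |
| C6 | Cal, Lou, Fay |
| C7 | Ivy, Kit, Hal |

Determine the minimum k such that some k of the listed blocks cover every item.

Take {C2, C3, C4, C6, C7}. Their union is {Mae, Cal, Lou, Ben, Jae, Ivy, Fay, Kit, Hal}, which is all 9 items.
No 4 of the 7 blocks cover everything (all 35 combinations miss at least one item), so 5 is optimal.

5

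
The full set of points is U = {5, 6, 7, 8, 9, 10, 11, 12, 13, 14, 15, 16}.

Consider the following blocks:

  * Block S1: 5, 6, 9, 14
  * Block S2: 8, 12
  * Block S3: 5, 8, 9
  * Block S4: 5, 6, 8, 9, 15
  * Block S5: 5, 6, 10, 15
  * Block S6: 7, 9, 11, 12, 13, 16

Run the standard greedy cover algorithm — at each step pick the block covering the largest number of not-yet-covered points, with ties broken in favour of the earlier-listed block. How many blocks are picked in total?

Greedy: pick S6 (covers 6 new) → pick S4 (covers 4 new) → pick S1 (covers 1 new) → pick S5 (covers 1 new). Total picks: 4.

4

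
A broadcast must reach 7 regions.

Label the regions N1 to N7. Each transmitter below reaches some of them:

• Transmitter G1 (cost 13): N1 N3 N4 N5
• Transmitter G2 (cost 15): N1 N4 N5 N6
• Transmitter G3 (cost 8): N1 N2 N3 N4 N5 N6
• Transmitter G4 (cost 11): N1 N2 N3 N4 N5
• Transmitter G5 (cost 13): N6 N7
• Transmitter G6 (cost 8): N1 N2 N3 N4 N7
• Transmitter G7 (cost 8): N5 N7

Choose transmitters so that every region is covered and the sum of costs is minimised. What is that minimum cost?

G3, G6 together cover every region (G3 ∪ G6 = {N1, N2, N3, N4, N5, N6, N7}); total cost 8 + 8 = 16.
No covering selection has total cost below 16.

16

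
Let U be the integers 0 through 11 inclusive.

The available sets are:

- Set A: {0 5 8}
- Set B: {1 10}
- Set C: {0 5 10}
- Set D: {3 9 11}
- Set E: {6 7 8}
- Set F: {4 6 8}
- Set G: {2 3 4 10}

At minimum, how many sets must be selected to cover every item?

5

A, B, D, E, and G cover everything between them: the union {0, 1, 2, 3, 4, 5, 6, 7, 8, 9, 10, 11} is all of U.
Only B contains 1, so B is forced; the remaining 10 items need at least 4 more sets (each remaining set adds at most 3) — so at least 5 sets are needed, and 5 is optimal.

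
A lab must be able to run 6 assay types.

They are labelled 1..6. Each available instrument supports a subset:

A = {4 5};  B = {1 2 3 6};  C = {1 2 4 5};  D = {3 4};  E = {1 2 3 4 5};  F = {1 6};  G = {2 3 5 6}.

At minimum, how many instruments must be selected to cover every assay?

E and G together: E ∪ G = {1, 2, 3, 4, 5, 6} — every assay is covered.
No single instrument has all 6 assays (the largest, E, has 5), so 2 is optimal.

2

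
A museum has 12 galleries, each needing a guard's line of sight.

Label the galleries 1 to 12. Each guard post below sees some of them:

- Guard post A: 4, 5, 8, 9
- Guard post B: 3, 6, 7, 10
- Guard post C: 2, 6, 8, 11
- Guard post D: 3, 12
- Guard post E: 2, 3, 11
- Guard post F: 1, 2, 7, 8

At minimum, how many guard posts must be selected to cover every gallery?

5

A and B and D and E and F together: A ∪ B ∪ D ∪ E ∪ F = {1, 2, 3, 4, 5, 6, 7, 8, 9, 10, 11, 12} — every gallery is covered.
No 4 of the 6 guard posts cover everything (all 15 combinations miss at least one gallery), so 5 is optimal.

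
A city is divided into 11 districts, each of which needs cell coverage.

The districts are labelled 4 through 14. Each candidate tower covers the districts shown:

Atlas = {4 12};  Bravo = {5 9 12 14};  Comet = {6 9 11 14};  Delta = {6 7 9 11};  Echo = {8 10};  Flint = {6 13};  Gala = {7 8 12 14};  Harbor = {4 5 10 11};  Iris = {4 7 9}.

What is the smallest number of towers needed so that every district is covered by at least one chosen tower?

Take {Flint, Gala, Harbor, Iris}. Their union is {4, 5, 6, 7, 8, 9, 10, 11, 12, 13, 14}, which is all 11 districts.
Only Flint contains 13, so Flint is forced; the remaining 9 districts need at least 3 more towers (each remaining tower adds at most 4) — so at least 4 towers are needed, and 4 is optimal.

4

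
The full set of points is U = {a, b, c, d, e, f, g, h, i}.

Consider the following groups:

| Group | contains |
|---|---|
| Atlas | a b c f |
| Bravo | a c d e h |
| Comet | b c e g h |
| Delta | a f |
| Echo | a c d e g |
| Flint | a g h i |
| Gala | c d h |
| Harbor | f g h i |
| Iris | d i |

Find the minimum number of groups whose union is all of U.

Take {Atlas, Bravo, Flint}. Their union is {a, b, c, d, e, f, g, h, i}, which is all 9 points.
No 2 of the 9 groups cover everything (all 36 combinations miss at least one point), so 3 is optimal.

3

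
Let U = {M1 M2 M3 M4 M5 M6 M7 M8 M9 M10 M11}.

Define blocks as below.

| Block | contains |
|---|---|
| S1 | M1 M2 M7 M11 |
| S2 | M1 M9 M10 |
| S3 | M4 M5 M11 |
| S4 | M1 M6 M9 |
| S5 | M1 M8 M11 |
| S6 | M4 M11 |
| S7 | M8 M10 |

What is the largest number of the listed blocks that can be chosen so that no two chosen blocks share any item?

3

S4, S6, S7 are pairwise disjoint (S4={M1,M6,M9}; S6={M4,M11}; S7={M8,M10}).
Every remaining block overlaps one of these, and no 4 of the listed blocks are pairwise disjoint, so 3 is the maximum.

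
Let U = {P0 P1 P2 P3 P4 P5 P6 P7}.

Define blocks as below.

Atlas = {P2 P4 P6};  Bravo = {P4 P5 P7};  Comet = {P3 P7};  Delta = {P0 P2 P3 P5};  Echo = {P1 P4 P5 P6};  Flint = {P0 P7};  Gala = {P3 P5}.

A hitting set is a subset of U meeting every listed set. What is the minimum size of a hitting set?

Take H = {P4, P5, P7}. Each listed block contains at least one of these, so H is a hitting set of size 3.
The blocks Atlas, Flint, Gala are pairwise disjoint, so any hitting set needs a separate item for each — at least 3. Hence 3 is optimal.

3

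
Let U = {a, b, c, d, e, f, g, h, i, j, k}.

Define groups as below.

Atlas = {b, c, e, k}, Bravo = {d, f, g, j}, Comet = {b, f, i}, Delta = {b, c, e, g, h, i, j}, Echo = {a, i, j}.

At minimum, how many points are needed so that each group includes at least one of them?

T = {b, j} meets every group (each contains at least one member of T), and |T| = 2.
The groups Atlas, Bravo are pairwise disjoint, so any hitting set needs a separate point for each — at least 2. Hence 2 is optimal.

2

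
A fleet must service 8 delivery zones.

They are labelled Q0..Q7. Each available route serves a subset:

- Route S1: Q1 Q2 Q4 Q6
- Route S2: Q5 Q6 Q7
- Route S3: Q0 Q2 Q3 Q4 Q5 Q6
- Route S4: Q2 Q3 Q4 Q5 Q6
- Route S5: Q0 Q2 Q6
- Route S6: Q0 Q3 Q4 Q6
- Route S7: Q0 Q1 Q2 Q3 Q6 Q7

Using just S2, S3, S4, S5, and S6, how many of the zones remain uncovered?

Union of S2, S3, S4, S5, S6 = {Q0, Q2, Q3, Q4, Q5, Q6, Q7}.
Not covered: Q1 — 1 zone.

1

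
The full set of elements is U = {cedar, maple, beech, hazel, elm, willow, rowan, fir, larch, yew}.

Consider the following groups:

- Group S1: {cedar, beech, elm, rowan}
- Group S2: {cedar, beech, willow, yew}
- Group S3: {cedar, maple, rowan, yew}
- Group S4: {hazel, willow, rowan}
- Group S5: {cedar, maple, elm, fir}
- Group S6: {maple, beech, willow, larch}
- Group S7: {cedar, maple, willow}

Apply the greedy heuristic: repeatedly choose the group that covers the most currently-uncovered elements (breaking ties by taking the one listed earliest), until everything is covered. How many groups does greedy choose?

Greedy: pick S1 (covers 4 new) → pick S6 (covers 3 new) → pick S2 (covers 1 new) → pick S4 (covers 1 new) → pick S5 (covers 1 new). Total picks: 5.
(The true minimum cover uses only 4 groups, so greedy is not optimal here.)

5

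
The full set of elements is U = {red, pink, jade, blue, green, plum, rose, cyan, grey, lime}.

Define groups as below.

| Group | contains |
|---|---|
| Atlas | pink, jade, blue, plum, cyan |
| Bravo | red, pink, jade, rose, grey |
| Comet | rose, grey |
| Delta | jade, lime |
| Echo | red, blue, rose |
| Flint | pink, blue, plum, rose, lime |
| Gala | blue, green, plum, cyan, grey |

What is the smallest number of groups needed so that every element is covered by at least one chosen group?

Take {Bravo, Delta, Gala}. Their union is {red, pink, jade, blue, green, plum, rose, cyan, grey, lime}, which is all 10 elements.
Only Gala contains green, so Gala is forced; the remaining 5 elements need at least 2 more groups (each remaining group adds at most 4) — so at least 3 groups are needed, and 3 is optimal.

3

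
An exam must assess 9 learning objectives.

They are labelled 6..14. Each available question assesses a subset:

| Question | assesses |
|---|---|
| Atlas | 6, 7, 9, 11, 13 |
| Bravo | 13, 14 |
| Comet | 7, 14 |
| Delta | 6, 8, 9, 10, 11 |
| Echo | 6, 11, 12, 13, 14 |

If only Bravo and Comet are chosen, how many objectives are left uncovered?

Union of Bravo, Comet = {7, 13, 14}.
Not covered: 6, 8, 9, 10, 11, 12 — 6 objectives.

6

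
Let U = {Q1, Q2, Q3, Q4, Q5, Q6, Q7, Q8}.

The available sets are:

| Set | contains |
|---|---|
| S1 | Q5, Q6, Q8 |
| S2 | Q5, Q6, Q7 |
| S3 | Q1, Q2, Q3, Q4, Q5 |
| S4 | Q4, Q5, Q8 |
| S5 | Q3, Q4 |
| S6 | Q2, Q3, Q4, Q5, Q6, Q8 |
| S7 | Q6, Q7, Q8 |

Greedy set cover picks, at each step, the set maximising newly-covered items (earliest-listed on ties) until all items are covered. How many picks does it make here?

Greedy: pick S6 (covers 6 new) → pick S2 (covers 1 new) → pick S3 (covers 1 new). Total picks: 3.
(The true minimum cover uses only 2 sets, so greedy is not optimal here.)

3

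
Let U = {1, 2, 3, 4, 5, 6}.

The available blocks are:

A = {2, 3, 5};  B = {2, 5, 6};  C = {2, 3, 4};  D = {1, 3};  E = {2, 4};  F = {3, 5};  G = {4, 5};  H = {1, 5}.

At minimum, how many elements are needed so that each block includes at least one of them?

Take T = {1, 4, 5}. Each listed block contains at least one of these, so T is a hitting set of size 3.
No choice of 2 elements meets every block, so 3 is the minimum.

3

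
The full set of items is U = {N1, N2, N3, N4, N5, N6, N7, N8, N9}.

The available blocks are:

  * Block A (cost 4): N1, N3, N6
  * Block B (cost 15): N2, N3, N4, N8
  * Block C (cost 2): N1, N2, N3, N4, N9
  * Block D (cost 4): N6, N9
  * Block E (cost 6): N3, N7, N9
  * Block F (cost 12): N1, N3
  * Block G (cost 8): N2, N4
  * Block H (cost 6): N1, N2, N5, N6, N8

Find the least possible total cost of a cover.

14

C, E, H together cover every item (C ∪ E ∪ H = {N1, N2, N3, N4, N5, N6, N7, N8, N9}); total cost 2 + 6 + 6 = 14.
No covering selection has total cost below 14.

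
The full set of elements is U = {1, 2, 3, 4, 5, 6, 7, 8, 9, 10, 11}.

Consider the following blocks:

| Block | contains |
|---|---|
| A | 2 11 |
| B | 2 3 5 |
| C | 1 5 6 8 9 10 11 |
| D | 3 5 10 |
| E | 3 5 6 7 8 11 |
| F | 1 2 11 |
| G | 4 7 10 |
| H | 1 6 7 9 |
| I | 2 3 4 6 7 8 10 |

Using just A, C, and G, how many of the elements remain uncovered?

Union of A, C, G = {1, 2, 4, 5, 6, 7, 8, 9, 10, 11}.
Not covered: 3 — 1 element.

1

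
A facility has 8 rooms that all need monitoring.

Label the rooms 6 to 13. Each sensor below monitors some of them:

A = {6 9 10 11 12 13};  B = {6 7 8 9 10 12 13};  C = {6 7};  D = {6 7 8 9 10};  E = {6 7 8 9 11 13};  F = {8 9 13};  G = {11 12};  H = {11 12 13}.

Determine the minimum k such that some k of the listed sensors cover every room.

Take {A, D}. Their union is {6, 7, 8, 9, 10, 11, 12, 13}, which is all 8 rooms.
No single sensor has all 8 rooms (the largest, B, has 7), so 2 is optimal.

2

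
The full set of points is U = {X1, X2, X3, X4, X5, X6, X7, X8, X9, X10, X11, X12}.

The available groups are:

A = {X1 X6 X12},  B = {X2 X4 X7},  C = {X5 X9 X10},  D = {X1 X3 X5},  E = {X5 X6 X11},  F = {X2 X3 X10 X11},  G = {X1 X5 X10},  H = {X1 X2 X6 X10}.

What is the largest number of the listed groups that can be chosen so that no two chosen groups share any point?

A, B, C are pairwise disjoint (A={X1,X6,X12}; B={X2,X4,X7}; C={X5,X9,X10}).
Every remaining group overlaps one of these, and no 4 of the listed groups are pairwise disjoint, so 3 is the maximum.

3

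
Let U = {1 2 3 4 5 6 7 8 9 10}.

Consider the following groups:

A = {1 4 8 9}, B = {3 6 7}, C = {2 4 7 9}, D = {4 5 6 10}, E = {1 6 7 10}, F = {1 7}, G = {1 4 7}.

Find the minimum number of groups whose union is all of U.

Take {A, B, C, D}. Their union is {1, 2, 3, 4, 5, 6, 7, 8, 9, 10}, which is all 10 points.
No 3 of the 7 groups cover everything (all 35 combinations miss at least one point), so 4 is optimal.

4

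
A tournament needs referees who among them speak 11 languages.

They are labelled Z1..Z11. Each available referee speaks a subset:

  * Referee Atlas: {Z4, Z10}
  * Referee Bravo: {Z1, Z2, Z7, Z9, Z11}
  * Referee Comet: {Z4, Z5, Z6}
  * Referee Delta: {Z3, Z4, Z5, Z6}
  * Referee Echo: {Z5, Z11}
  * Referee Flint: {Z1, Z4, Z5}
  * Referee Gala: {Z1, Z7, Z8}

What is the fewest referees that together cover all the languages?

4

Take {Atlas, Bravo, Delta, Gala}. Their union is {Z1, Z2, Z3, Z4, Z5, Z6, Z7, Z8, Z9, Z10, Z11}, which is all 11 languages.
No 3 of the 7 referees cover everything (all 35 combinations miss at least one language), so 4 is optimal.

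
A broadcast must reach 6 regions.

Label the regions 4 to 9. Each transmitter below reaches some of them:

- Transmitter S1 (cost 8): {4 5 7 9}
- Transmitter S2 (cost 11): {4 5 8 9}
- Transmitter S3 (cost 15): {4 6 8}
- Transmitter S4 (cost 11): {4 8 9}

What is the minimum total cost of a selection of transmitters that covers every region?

S1, S3 together cover every region (S1 ∪ S3 = {4, 5, 6, 7, 8, 9}); total cost 8 + 15 = 23.
No covering selection has total cost below 23.

23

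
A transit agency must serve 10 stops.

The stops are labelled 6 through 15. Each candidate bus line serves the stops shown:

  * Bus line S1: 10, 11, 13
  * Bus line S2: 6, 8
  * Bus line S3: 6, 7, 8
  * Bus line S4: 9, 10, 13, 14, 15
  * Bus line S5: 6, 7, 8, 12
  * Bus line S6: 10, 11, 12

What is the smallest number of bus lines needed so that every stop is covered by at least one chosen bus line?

3

S1 and S4 and S5 together: S1 ∪ S4 ∪ S5 = {6, 7, 8, 9, 10, 11, 12, 13, 14, 15} — every stop is covered.
Only S4 contains 9, so S4 is forced; the remaining 5 stops need at least 2 more bus lines (each remaining bus line adds at most 4) — so at least 3 bus lines are needed, and 3 is optimal.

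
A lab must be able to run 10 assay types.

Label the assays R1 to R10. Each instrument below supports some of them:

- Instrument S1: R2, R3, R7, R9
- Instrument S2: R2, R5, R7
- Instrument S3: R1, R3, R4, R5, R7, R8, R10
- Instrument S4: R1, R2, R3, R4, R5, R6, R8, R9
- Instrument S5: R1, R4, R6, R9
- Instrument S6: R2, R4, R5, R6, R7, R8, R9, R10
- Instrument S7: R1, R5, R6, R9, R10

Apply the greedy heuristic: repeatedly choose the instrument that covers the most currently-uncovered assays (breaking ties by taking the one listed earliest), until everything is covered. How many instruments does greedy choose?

2

Greedy: pick S4 (covers 8 new) → pick S3 (covers 2 new). Total picks: 2.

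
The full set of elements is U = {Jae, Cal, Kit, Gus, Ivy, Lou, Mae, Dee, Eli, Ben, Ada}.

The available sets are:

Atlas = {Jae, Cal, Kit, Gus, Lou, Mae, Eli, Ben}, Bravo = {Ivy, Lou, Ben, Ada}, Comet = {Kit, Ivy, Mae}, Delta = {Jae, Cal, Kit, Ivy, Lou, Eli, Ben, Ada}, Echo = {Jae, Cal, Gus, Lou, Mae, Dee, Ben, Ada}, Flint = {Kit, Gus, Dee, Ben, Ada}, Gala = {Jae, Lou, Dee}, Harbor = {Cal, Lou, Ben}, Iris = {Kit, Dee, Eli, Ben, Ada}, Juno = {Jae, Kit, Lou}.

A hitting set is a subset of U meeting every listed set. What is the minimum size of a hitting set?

2

The 2 elements {Kit, Lou} hit every set.
The sets Comet, Harbor are pairwise disjoint, so any hitting set needs a separate element for each — at least 2. Hence 2 is optimal.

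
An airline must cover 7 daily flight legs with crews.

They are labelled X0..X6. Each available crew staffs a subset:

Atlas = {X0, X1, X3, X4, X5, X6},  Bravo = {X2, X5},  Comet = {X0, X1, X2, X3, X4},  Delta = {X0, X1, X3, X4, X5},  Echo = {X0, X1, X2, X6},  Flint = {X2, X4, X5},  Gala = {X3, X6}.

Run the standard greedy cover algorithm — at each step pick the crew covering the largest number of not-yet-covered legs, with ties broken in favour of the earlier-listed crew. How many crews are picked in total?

2

Greedy: pick Atlas (covers 6 new) → pick Bravo (covers 1 new). Total picks: 2.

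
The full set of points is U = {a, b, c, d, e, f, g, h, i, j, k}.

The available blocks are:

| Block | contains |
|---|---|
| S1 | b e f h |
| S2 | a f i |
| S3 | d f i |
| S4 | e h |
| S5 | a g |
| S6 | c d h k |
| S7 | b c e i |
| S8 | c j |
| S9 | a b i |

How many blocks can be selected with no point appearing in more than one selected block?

S3, S4, S5, S8 are pairwise disjoint (S3={d,f,i}; S4={e,h}; S5={a,g}; S8={c,j}).
Every remaining block overlaps one of these, and no 5 of the listed blocks are pairwise disjoint, so 4 is the maximum.

4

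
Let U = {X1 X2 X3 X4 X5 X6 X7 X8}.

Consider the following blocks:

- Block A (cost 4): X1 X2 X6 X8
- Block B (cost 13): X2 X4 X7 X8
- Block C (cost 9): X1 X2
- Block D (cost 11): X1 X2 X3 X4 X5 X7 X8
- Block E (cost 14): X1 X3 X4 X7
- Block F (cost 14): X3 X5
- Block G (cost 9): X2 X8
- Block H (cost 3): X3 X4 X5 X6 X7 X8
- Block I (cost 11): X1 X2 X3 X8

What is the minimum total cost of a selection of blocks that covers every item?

A, H together cover every item (A ∪ H = {X1, X2, X3, X4, X5, X6, X7, X8}); total cost 4 + 3 = 7.
No covering selection has total cost below 7.

7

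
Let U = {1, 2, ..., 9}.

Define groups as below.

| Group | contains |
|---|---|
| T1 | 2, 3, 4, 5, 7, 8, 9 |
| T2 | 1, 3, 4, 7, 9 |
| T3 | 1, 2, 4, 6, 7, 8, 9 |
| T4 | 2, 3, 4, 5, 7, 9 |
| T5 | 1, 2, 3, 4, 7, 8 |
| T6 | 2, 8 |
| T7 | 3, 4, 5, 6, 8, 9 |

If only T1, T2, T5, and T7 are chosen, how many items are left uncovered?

Union of T1, T2, T5, T7 = {1, 2, 3, 4, 5, 6, 7, 8, 9} — that's every item, so 0 are uncovered.

0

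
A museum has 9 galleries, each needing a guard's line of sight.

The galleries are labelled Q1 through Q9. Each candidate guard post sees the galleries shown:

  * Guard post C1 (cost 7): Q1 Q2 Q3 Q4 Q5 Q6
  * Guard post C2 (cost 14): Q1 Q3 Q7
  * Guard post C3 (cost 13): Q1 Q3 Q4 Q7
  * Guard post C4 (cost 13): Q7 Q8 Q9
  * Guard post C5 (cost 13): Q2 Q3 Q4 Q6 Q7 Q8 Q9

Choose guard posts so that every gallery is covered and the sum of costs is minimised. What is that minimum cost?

20

C1, C4 together cover every gallery (C1 ∪ C4 = {Q1, Q2, Q3, Q4, Q5, Q6, Q7, Q8, Q9}); total cost 7 + 13 = 20.
No covering selection has total cost below 20.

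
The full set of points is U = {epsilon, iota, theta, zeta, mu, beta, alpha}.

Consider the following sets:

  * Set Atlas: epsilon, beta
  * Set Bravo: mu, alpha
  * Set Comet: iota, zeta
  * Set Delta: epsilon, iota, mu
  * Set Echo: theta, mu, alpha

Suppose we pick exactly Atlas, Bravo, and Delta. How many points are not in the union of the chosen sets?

2

Union of Atlas, Bravo, Delta = {epsilon, iota, mu, beta, alpha}.
Not covered: theta, zeta — 2 points.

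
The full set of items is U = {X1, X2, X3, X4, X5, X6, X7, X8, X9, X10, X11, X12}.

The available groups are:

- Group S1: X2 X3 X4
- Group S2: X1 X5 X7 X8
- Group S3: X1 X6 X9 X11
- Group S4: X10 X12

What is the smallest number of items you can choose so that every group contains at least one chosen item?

Take H = {X1, X4, X10}. Each listed group contains at least one of these, so H is a hitting set of size 3.
The groups S1, S3, S4 are pairwise disjoint, so any hitting set needs a separate item for each — at least 3. Hence 3 is optimal.

3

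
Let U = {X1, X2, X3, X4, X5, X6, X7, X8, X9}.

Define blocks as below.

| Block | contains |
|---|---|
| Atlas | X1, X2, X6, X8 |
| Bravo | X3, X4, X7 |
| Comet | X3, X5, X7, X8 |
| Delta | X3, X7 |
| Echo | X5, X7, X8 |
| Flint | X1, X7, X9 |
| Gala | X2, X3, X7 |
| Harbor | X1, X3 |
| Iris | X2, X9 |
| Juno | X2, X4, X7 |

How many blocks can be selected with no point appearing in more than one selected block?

3

Echo, Harbor, Iris are pairwise disjoint (Echo={X5,X7,X8}; Harbor={X1,X3}; Iris={X2,X9}).
Every remaining block overlaps one of these, and no 4 of the listed blocks are pairwise disjoint, so 3 is the maximum.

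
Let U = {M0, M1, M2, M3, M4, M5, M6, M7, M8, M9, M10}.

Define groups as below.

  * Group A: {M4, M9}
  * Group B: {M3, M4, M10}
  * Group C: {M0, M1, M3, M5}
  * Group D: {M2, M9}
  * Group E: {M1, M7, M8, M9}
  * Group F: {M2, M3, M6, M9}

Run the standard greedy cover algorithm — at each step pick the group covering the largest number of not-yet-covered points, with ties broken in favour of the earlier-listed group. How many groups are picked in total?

4

Greedy: pick C (covers 4 new) → pick E (covers 3 new) → pick B (covers 2 new) → pick F (covers 2 new). Total picks: 4.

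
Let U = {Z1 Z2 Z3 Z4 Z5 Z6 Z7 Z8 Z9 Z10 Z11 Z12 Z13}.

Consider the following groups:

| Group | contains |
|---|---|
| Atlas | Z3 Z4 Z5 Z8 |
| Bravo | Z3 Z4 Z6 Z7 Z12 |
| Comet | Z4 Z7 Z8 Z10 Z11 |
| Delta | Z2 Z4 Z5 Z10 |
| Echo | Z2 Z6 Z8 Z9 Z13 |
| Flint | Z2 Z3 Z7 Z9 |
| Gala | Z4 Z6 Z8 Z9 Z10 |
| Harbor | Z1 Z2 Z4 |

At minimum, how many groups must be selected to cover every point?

5

Atlas, Bravo, Comet, Echo, and Harbor cover everything between them: the union {Z1, Z2, Z3, Z4, Z5, Z6, Z7, Z8, Z9, Z10, Z11, Z12, Z13} is all of U.
No 4 of the 8 groups cover everything (all 70 combinations miss at least one point), so 5 is optimal.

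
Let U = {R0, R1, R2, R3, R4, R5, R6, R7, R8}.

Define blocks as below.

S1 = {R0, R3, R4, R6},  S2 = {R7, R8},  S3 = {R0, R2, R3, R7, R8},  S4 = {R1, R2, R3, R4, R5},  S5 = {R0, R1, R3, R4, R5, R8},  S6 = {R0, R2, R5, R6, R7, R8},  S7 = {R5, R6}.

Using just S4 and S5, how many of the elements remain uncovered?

2

Union of S4, S5 = {R0, R1, R2, R3, R4, R5, R8}.
Not covered: R6, R7 — 2 elements.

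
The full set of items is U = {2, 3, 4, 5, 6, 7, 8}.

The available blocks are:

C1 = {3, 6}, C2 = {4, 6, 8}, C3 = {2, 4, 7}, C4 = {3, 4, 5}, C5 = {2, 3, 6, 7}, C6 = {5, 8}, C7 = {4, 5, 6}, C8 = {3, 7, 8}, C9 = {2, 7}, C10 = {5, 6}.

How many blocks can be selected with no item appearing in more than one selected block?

C1, C3, C6 are pairwise disjoint (C1={3,6}; C3={2,4,7}; C6={5,8}).
Every remaining block overlaps one of these, and no 4 of the listed blocks are pairwise disjoint, so 3 is the maximum.

3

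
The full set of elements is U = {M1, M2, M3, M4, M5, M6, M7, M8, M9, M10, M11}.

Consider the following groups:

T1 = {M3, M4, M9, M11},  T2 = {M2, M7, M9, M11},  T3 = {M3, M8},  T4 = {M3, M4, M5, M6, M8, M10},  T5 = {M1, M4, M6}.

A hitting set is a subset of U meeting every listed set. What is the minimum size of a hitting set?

3

H = {M1, M3, M9} meets every group (each contains at least one member of H), and |H| = 3.
The groups T2, T3, T5 are pairwise disjoint, so any hitting set needs a separate element for each — at least 3. Hence 3 is optimal.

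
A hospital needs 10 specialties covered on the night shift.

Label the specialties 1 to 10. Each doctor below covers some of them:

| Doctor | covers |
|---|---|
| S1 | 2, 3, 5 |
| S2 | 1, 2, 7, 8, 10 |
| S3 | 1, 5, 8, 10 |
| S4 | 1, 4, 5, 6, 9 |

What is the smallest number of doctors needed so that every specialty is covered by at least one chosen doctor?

3

Take {S1, S2, S4}. Their union is {1, 2, 3, 4, 5, 6, 7, 8, 9, 10}, which is all 10 specialties.
Only S1 contains 3, so S1 is forced; the remaining 7 specialties need at least 2 more doctors (each remaining doctor adds at most 4) — so at least 3 doctors are needed, and 3 is optimal.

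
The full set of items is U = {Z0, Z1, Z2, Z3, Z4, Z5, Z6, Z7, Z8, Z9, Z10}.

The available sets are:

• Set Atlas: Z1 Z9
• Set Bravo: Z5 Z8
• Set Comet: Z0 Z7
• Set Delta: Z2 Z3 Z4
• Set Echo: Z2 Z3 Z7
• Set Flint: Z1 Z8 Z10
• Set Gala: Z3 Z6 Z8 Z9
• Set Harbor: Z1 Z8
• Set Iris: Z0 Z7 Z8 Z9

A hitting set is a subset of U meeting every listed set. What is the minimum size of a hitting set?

Take H = {Z1, Z3, Z5, Z7}. Each listed set contains at least one of these, so H is a hitting set of size 4.
The sets Atlas, Bravo, Comet, Delta are pairwise disjoint, so any hitting set needs a separate item for each — at least 4. Hence 4 is optimal.

4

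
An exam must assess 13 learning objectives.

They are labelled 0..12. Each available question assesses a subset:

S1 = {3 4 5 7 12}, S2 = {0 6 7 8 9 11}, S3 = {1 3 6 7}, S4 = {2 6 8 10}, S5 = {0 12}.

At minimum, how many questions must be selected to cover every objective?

Take {S1, S2, S3, S4}. Their union is {0, 1, 2, 3, 4, 5, 6, 7, 8, 9, 10, 11, 12}, which is all 13 objectives.
Only S3 contains 1, so S3 is forced; the remaining 9 objectives need at least 3 more questions (each remaining question adds at most 4) — so at least 4 questions are needed, and 4 is optimal.

4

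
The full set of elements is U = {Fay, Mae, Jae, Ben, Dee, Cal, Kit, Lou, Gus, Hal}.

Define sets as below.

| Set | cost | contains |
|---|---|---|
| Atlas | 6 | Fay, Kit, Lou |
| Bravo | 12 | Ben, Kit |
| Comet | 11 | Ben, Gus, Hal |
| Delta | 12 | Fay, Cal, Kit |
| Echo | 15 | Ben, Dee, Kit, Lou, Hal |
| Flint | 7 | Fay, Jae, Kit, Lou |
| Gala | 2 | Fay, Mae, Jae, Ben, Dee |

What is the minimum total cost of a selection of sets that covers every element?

31

Atlas, Comet, Delta, Gala together cover every element (Atlas ∪ Comet ∪ Delta ∪ Gala = {Fay, Mae, Jae, Ben, Dee, Cal, Kit, Lou, Gus, Hal}); total cost 6 + 11 + 12 + 2 = 31.
No covering selection has total cost below 31.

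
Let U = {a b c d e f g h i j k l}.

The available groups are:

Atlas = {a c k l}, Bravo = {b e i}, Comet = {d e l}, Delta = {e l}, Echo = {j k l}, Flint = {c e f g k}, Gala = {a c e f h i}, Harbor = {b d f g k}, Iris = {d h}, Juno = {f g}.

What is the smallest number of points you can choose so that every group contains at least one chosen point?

4

The 4 points {e, g, h, l} hit every group.
The groups Atlas, Bravo, Iris, Juno are pairwise disjoint, so any hitting set needs a separate point for each — at least 4. Hence 4 is optimal.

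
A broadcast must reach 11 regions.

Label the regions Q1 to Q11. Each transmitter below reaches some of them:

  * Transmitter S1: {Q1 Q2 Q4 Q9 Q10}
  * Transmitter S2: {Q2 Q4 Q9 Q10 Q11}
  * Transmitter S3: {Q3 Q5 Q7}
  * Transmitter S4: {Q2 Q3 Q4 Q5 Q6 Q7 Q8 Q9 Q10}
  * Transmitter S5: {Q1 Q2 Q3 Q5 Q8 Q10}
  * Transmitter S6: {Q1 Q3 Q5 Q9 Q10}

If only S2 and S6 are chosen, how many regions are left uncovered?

3

Union of S2, S6 = {Q1, Q2, Q3, Q4, Q5, Q9, Q10, Q11}.
Not covered: Q6, Q7, Q8 — 3 regions.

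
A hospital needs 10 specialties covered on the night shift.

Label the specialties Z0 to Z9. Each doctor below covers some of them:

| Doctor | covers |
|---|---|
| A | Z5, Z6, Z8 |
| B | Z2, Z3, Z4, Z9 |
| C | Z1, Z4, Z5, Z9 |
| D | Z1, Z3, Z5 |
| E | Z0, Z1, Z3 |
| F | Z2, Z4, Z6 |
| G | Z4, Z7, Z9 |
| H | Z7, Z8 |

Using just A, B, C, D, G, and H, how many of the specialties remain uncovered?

Union of A, B, C, D, G, H = {Z1, Z2, Z3, Z4, Z5, Z6, Z7, Z8, Z9}.
Not covered: Z0 — 1 specialty.

1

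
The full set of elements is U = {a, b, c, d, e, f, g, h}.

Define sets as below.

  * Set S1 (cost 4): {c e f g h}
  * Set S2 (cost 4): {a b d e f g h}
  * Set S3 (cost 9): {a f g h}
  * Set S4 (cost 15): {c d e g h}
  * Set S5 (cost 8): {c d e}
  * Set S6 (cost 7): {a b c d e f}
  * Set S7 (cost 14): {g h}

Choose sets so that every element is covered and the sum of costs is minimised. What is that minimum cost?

S1, S2 together cover every element (S1 ∪ S2 = {a, b, c, d, e, f, g, h}); total cost 4 + 4 = 8.
No covering selection has total cost below 8.

8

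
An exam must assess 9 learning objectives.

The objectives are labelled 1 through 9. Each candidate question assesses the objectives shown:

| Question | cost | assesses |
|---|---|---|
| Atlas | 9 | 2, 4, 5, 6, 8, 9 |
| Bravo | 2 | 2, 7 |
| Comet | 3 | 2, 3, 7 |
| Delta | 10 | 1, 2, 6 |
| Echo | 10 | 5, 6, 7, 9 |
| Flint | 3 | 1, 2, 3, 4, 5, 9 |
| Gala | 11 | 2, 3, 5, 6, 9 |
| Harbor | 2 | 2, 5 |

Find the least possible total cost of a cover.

14

Atlas, Bravo, Flint together cover every objective (Atlas ∪ Bravo ∪ Flint = {1, 2, 3, 4, 5, 6, 7, 8, 9}); total cost 9 + 2 + 3 = 14.
No covering selection has total cost below 14.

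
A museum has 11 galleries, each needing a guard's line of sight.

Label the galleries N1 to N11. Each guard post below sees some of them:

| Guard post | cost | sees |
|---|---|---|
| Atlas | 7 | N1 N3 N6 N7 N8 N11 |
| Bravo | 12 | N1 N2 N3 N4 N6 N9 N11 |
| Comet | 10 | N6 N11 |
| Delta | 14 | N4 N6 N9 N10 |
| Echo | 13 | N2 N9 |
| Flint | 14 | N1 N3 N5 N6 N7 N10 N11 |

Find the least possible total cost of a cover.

33

Atlas, Bravo, Flint together cover every gallery (Atlas ∪ Bravo ∪ Flint = {N1, N2, N3, N4, N5, N6, N7, N8, N9, N10, N11}); total cost 7 + 12 + 14 = 33.
No covering selection has total cost below 33.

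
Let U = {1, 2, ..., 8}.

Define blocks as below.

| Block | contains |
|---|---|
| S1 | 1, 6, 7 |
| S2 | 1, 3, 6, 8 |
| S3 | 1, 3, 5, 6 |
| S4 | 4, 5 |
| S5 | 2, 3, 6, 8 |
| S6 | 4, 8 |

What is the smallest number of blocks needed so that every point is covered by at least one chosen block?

S1, S4, and S5 cover everything between them: the union {1, 2, 3, 4, 5, 6, 7, 8} is all of U.
Only S5 contains 2, so S5 is forced; the remaining 4 points need at least 2 more blocks (each remaining block adds at most 2) — so at least 3 blocks are needed, and 3 is optimal.

3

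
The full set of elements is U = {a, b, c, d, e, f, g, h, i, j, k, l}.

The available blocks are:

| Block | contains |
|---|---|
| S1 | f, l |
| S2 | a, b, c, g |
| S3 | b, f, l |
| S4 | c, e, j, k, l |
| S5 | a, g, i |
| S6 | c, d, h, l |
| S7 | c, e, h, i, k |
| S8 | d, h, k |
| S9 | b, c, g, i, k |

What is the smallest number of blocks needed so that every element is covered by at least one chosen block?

4

S3, S4, S5, and S6 cover everything between them: the union {a, b, c, d, e, f, g, h, i, j, k, l} is all of U.
Only S4 contains j, so S4 is forced; the remaining 7 elements need at least 3 more blocks (each remaining block adds at most 3) — so at least 4 blocks are needed, and 4 is optimal.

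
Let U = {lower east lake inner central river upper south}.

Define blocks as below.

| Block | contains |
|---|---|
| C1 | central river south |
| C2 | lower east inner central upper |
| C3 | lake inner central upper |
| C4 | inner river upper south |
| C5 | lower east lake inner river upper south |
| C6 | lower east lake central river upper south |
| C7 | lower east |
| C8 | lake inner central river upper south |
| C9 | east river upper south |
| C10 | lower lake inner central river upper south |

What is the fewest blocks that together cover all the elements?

2

Take {C4, C6}. Their union is {lower, east, lake, inner, central, river, upper, south}, which is all 8 elements.
No single block has all 8 elements (the largest, C5, has 7), so 2 is optimal.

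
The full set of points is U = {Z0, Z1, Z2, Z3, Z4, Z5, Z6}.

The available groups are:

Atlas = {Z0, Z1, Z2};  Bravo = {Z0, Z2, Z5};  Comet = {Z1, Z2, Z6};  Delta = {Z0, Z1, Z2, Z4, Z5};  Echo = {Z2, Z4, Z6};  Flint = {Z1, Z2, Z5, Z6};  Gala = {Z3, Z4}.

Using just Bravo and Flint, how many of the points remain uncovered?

2

Union of Bravo, Flint = {Z0, Z1, Z2, Z5, Z6}.
Not covered: Z3, Z4 — 2 points.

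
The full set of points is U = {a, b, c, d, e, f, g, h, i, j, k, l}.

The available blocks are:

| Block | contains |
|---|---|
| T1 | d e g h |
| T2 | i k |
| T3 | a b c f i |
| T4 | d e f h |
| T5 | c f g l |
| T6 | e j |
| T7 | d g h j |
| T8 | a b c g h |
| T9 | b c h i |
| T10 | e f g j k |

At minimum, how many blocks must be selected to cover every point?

4

T3, T4, T5, and T10 cover everything between them: the union {a, b, c, d, e, f, g, h, i, j, k, l} is all of U.
Only T5 contains l, so T5 is forced; the remaining 8 points need at least 3 more blocks (each remaining block adds at most 3) — so at least 4 blocks are needed, and 4 is optimal.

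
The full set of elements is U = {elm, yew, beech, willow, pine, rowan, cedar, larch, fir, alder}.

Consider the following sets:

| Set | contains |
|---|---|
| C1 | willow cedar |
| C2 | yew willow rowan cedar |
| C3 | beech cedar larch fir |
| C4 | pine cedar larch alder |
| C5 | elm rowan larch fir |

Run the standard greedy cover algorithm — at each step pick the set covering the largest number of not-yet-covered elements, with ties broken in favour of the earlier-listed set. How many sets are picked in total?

4

Greedy: pick C2 (covers 4 new) → pick C3 (covers 3 new) → pick C4 (covers 2 new) → pick C5 (covers 1 new). Total picks: 4.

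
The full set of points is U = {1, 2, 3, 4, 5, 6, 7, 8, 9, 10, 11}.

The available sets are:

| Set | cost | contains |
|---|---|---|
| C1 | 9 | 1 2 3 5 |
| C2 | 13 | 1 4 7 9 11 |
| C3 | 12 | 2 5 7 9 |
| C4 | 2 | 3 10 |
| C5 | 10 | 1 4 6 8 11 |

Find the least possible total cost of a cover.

C3, C4, C5 together cover every point (C3 ∪ C4 ∪ C5 = {1, 2, 3, 4, 5, 6, 7, 8, 9, 10, 11}); total cost 12 + 2 + 10 = 24.
No covering selection has total cost below 24.

24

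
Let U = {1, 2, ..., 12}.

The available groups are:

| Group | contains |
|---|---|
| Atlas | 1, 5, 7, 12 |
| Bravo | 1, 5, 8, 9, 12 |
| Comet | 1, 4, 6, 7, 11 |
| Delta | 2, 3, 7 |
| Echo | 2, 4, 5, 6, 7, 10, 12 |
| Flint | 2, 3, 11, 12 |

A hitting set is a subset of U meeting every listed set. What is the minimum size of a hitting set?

2

The 2 items {1, 2} hit every group.
The groups Bravo, Delta are pairwise disjoint, so any hitting set needs a separate item for each — at least 2. Hence 2 is optimal.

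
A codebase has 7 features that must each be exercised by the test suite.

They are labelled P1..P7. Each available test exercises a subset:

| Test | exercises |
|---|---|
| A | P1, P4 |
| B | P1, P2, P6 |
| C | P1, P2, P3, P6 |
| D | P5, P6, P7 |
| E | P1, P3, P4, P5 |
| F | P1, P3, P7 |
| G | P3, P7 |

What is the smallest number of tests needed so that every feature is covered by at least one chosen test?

C and E and F together: C ∪ E ∪ F = {P1, P2, P3, P4, P5, P6, P7} — every feature is covered.
No 2 of the 7 tests cover everything (all 21 combinations miss at least one feature), so 3 is optimal.

3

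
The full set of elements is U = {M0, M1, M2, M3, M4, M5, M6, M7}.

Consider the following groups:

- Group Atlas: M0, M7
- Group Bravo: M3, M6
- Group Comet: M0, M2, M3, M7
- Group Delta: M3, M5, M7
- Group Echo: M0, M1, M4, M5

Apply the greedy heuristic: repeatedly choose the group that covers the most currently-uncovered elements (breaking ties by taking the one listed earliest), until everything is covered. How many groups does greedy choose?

Greedy: pick Comet (covers 4 new) → pick Echo (covers 3 new) → pick Bravo (covers 1 new). Total picks: 3.

3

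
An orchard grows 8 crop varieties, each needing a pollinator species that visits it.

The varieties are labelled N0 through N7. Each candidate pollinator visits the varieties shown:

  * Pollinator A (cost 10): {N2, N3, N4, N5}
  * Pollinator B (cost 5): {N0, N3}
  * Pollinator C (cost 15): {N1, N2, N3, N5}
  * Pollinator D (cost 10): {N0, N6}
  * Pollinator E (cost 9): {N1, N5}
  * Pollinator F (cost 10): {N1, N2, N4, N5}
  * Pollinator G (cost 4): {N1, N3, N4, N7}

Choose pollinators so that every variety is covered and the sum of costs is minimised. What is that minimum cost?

24

A, D, G together cover every variety (A ∪ D ∪ G = {N0, N1, N2, N3, N4, N5, N6, N7}); total cost 10 + 10 + 4 = 24.
The greedy pick G, A, B, D costs 29; no covering selection beats 24.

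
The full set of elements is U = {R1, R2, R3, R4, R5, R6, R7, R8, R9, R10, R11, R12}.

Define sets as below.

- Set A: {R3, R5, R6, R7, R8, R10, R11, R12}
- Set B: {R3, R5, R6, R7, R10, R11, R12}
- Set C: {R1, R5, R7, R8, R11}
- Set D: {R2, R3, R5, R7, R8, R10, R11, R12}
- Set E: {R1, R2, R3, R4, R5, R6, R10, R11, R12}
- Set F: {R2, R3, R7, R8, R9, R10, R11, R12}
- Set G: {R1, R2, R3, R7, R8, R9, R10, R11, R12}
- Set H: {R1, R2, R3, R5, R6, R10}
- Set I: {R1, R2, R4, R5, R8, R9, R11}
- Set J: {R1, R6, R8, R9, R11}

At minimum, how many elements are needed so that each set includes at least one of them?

The 2 elements {R1, R10} hit every set.
No single element lies in every set, so at least 2 are needed and 2 is optimal.

2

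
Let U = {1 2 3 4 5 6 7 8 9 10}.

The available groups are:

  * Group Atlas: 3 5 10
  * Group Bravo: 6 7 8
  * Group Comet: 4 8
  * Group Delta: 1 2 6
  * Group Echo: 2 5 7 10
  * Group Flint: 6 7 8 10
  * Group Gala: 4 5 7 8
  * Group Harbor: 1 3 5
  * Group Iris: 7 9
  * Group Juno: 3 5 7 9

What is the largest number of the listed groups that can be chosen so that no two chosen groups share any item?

Atlas, Comet, Delta, Iris are pairwise disjoint (Atlas={3,5,10}; Comet={4,8}; Delta={1,2,6}; Iris={7,9}).
Every remaining group overlaps one of these, and no 5 of the listed groups are pairwise disjoint, so 4 is the maximum.

4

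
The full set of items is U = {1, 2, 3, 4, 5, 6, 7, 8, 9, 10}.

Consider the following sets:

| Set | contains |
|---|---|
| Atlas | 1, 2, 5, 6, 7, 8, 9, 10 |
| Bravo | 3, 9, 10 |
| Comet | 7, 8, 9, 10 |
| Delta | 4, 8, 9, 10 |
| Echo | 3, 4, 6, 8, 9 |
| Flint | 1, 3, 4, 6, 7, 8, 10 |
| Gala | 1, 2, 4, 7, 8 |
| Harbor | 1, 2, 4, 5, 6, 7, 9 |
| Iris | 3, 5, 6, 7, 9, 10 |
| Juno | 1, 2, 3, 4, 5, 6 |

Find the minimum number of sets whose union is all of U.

Comet and Juno cover everything between them: the union {1, 2, 3, 4, 5, 6, 7, 8, 9, 10} is all of U.
No single set has all 10 items (the largest, Atlas, has 8), so 2 is optimal.

2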